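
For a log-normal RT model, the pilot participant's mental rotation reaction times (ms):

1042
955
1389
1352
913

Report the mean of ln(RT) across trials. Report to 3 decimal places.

ln(RT): 6.9489, 6.8617, 7.2363, 7.2093, 6.8167
Σ ln(RT) = 35.0730
Mean = 35.0730/5 = 7.01460

7.015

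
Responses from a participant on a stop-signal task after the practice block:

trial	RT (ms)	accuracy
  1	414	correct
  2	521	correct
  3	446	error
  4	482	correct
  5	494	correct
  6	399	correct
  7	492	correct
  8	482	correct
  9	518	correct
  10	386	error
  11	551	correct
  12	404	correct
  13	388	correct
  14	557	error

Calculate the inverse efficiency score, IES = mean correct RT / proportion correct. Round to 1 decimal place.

Correct trials (n=11): 414, 521, 482, 494, 399, 492, 482, 518, 551, 404, 388
Mean correct RT = 5145/11 = 467.7273 ms
Proportion correct = 11/14
IES = 467.7273 / (11/14) = 595.289 ms

595.3 ms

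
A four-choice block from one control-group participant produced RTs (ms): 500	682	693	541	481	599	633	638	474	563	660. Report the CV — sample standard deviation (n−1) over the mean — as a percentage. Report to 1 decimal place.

13.7%

n = 11, Σ = 6464, M = 587.6364
Σ(x−M)² = 64712.545; s = √(64712.545/10) = 80.4441
CV = 80.4441 / 587.6364 = 0.13689 = 13.689%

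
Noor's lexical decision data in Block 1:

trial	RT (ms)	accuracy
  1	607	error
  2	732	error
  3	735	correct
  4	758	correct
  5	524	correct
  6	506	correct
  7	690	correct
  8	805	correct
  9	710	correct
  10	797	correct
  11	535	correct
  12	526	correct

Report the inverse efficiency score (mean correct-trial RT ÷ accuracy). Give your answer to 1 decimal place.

790.3 ms

Correct trials (n=10): 735, 758, 524, 506, 690, 805, 710, 797, 535, 526
Mean correct RT = 6586/10 = 658.6000 ms
Proportion correct = 10/12
IES = 658.6000 / (10/12) = 790.320 ms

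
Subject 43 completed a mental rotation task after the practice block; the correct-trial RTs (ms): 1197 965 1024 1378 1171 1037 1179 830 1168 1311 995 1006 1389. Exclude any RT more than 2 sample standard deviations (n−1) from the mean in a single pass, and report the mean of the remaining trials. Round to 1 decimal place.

n = 13, ΣRT = 14650, M = 1126.923
Σ(x−M)² = 341948.92; s = √(341948.92/12) = 168.807
Cutoffs: 1126.923 ± 2·168.807 → [789.3, 1464.5]
No RTs fall outside the cutoffs; all 13 retained. Mean = 14650/13 = 1126.923

1126.9 ms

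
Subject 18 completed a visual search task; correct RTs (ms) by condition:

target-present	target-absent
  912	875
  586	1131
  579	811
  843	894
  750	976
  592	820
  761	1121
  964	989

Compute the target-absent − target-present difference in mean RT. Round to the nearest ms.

204 ms

M(target-present) = 5987/8 = 748.375
M(target-absent) = 7617/8 = 952.125
Difference = 952.125 − 748.375 = 203.750 ms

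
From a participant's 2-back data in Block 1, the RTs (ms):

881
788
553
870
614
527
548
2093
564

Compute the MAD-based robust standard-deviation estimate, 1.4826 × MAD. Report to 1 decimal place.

Sorted: 527, 548, 553, 564, 614, 788, 870, 881, 2093 → median = 614
|x − 614| sorted: 0, 50, 61, 66, 87, 174, 256, 267, 1479 → MAD = 87
Robust SD ≈ 1.4826 × 87 = 128.986

129.0 ms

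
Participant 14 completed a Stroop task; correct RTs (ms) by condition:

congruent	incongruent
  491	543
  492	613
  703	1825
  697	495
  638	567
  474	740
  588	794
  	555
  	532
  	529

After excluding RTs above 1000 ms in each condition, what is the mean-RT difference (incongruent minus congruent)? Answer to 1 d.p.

incongruent: exclude 1825
M(congruent) = 4083/7 = 583.286
M(incongruent) = 5368/9 = 596.444
Difference = 596.444 − 583.286 = 13.159 ms

13.2 ms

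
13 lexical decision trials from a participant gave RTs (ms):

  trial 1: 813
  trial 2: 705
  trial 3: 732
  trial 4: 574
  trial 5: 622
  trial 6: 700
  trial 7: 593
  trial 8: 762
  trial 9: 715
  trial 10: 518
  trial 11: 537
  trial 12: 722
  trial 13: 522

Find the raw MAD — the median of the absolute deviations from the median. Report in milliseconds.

78 ms

Sorted: 518, 522, 537, 574, 593, 622, 700, 705, 715, 722, 732, 762, 813 → median = 700
|x − 700|: 113, 5, 32, 126, 78, 0, 107, 62, 15, 182, 163, 22, 178
Sorted deviations: 0, 5, 15, 22, 32, 62, 78, 107, 113, 126, 163, 178, 182 → MAD = 78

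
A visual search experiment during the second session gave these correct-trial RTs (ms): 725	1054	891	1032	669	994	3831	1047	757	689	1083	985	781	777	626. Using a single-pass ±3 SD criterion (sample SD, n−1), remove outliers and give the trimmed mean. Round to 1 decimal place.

n = 15, ΣRT = 15941, M = 1062.733
Σ(x−M)² = 8559230.93; s = √(8559230.93/14) = 781.904
Cutoffs: 1062.733 ± 3·781.904 → [-1283.0, 3408.4]
Outside: 3831 → excluded.
Retained (n=14): Σ = 12110, mean = 12110/14 = 865.000

865.0 ms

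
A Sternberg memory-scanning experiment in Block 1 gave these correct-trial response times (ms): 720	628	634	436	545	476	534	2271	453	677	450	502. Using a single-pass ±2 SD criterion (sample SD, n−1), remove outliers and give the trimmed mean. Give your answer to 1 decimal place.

n = 12, ΣRT = 8326, M = 693.833
Σ(x−M)² = 2812219.67; s = √(2812219.67/11) = 505.625
Cutoffs: 693.833 ± 2·505.625 → [-317.4, 1705.1]
Outside: 2271 → excluded.
Retained (n=11): Σ = 6055, mean = 6055/11 = 550.455

550.5 ms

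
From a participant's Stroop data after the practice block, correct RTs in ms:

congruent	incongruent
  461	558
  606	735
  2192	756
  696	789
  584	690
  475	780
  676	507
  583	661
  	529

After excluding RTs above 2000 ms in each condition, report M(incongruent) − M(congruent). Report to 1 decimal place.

84.2 ms

congruent: exclude 2192
M(congruent) = 4081/7 = 583.000
M(incongruent) = 6005/9 = 667.222
Difference = 667.222 − 583.000 = 84.222 ms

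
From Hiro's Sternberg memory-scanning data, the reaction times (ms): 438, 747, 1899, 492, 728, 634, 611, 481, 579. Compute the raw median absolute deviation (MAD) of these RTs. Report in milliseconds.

119 ms

Sorted: 438, 481, 492, 579, 611, 634, 728, 747, 1899 → median = 611
|x − 611|: 173, 136, 1288, 119, 117, 23, 0, 130, 32
Sorted deviations: 0, 23, 32, 117, 119, 130, 136, 173, 1288 → MAD = 119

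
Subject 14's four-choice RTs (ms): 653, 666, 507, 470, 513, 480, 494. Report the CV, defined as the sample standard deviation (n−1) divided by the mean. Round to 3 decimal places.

n = 7, Σ = 3783, M = 540.4286
Σ(x−M)² = 41077.714; s = √(41077.714/6) = 82.7423
CV = 82.7423 / 540.4286 = 0.15310

0.153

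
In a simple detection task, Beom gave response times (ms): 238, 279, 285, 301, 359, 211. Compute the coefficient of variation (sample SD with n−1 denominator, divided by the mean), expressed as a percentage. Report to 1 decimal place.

18.4%

n = 6, Σ = 1673, M = 278.8333
Σ(x−M)² = 13224.833; s = √(13224.833/5) = 51.4292
CV = 51.4292 / 278.8333 = 0.18444 = 18.444%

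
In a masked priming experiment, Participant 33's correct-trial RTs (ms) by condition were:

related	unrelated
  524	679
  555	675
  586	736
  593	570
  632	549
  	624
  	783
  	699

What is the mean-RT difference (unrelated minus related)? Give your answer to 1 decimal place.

M(related) = 2890/5 = 578.000
M(unrelated) = 5315/8 = 664.375
Difference = 664.375 − 578.000 = 86.375 ms

86.4 ms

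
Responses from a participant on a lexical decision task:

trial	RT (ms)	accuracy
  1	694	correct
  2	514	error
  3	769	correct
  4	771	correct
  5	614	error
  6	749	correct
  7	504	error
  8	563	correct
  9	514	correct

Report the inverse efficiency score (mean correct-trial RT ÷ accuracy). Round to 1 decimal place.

1015.0 ms

Correct trials (n=6): 694, 769, 771, 749, 563, 514
Mean correct RT = 4060/6 = 676.6667 ms
Proportion correct = 6/9
IES = 676.6667 / (6/9) = 1015.000 ms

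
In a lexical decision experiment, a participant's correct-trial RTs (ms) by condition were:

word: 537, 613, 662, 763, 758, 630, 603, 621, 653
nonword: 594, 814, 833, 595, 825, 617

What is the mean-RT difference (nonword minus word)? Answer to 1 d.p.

M(word) = 5840/9 = 648.889
M(nonword) = 4278/6 = 713.000
Difference = 713.000 − 648.889 = 64.111 ms

64.1 ms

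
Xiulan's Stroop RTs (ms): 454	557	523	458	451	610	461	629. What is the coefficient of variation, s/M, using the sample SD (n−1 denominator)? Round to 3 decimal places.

n = 8, Σ = 4143, M = 517.8750
Σ(x−M)² = 37764.875; s = √(37764.875/7) = 73.4505
CV = 73.4505 / 517.8750 = 0.14183

0.142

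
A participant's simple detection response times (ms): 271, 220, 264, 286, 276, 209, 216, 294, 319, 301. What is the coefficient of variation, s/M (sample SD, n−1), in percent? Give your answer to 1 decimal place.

14.4%

n = 10, Σ = 2656, M = 265.6000
Σ(x−M)² = 13210.400; s = √(13210.400/9) = 38.3122
CV = 38.3122 / 265.6000 = 0.14425 = 14.425%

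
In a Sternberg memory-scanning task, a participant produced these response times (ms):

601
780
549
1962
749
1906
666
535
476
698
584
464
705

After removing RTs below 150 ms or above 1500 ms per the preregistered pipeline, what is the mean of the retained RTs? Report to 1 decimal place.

618.8 ms

Excluded: 1906, 1962
Retained (n=11): Σ = 6807
Mean = 6807/11 = 618.8182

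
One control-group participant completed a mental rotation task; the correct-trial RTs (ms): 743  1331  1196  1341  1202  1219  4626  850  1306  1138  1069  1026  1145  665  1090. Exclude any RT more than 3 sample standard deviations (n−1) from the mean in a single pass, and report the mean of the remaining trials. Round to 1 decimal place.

1094.4 ms

n = 15, ΣRT = 19947, M = 1329.800
Σ(x−M)² = 12217394.40; s = √(12217394.40/14) = 934.169
Cutoffs: 1329.800 ± 3·934.169 → [-1472.7, 4132.3]
Outside: 4626 → excluded.
Retained (n=14): Σ = 15321, mean = 15321/14 = 1094.357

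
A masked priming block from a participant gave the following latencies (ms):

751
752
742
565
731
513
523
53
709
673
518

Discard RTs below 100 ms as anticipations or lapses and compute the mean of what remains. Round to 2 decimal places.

647.70 ms

Excluded: 53
Retained (n=10): Σ = 6477
Mean = 6477/10 = 647.7000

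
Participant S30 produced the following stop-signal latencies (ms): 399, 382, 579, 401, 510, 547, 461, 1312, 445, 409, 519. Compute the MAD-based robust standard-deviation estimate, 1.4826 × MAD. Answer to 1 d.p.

89.0 ms

Sorted: 382, 399, 401, 409, 445, 461, 510, 519, 547, 579, 1312 → median = 461
|x − 461| sorted: 0, 16, 49, 52, 58, 60, 62, 79, 86, 118, 851 → MAD = 60
Robust SD ≈ 1.4826 × 60 = 88.956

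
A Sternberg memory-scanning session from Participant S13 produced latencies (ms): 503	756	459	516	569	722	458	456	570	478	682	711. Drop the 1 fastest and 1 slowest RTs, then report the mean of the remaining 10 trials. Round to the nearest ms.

567 ms

Sorted: 456, 458, 459, 478, 503, 516, 569, 570, 682, 711, 722, 756
Drop lowest 1 (456) and highest 1 (756)
Remaining (n=10): Σ = 5668, mean = 5668/10 = 566.800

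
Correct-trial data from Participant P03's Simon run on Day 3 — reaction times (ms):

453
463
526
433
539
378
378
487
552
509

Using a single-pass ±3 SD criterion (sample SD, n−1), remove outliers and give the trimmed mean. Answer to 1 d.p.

471.8 ms

n = 10, ΣRT = 4718, M = 471.800
Σ(x−M)² = 35033.60; s = √(35033.60/9) = 62.391
Cutoffs: 471.800 ± 3·62.391 → [284.6, 659.0]
No RTs fall outside the cutoffs; all 10 retained. Mean = 4718/10 = 471.800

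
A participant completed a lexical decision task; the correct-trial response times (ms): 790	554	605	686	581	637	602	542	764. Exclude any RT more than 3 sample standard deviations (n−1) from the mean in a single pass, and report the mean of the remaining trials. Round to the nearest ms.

640 ms

n = 9, ΣRT = 5761, M = 640.111
Σ(x−M)² = 63150.89; s = √(63150.89/8) = 88.847
Cutoffs: 640.111 ± 3·88.847 → [373.6, 906.7]
No RTs fall outside the cutoffs; all 9 retained. Mean = 5761/9 = 640.111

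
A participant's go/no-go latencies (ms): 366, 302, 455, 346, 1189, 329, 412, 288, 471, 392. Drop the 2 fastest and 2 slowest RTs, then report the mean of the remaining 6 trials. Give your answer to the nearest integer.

383 ms

Sorted: 288, 302, 329, 346, 366, 392, 412, 455, 471, 1189
Drop lowest 2 (288, 302) and highest 2 (471, 1189)
Remaining (n=6): Σ = 2300, mean = 2300/6 = 383.333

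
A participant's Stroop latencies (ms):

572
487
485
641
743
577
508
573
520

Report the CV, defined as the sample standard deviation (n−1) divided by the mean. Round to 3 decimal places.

n = 9, Σ = 5106, M = 567.3333
Σ(x−M)² = 55426.000; s = √(55426.000/8) = 83.2361
CV = 83.2361 / 567.3333 = 0.14671

0.147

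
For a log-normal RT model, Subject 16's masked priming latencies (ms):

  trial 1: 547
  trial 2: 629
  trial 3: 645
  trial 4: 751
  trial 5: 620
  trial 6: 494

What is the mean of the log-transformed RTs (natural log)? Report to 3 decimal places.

ln(RT): 6.3044, 6.4441, 6.4693, 6.6214, 6.4297, 6.2025
Σ ln(RT) = 38.4715
Mean = 38.4715/6 = 6.41192

6.412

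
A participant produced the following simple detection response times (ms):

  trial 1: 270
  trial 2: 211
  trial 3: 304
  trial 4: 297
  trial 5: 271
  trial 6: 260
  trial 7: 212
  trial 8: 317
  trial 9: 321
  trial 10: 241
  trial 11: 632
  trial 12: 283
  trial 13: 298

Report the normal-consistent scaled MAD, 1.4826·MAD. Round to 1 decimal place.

Sorted: 211, 212, 241, 260, 270, 271, 283, 297, 298, 304, 317, 321, 632 → median = 283
|x − 283| sorted: 0, 12, 13, 14, 15, 21, 23, 34, 38, 42, 71, 72, 349 → MAD = 23
Robust SD ≈ 1.4826 × 23 = 34.100

34.1 ms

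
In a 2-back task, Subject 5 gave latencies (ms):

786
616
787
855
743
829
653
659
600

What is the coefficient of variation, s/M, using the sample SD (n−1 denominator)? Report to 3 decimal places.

0.131

n = 9, Σ = 6528, M = 725.3333
Σ(x−M)² = 72650.000; s = √(72650.000/8) = 95.2956
CV = 95.2956 / 725.3333 = 0.13138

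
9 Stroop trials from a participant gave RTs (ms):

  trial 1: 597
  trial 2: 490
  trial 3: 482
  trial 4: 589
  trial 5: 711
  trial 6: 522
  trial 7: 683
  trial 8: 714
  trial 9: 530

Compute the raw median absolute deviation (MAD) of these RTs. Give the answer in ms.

94 ms

Sorted: 482, 490, 522, 530, 589, 597, 683, 711, 714 → median = 589
|x − 589|: 8, 99, 107, 0, 122, 67, 94, 125, 59
Sorted deviations: 0, 8, 59, 67, 94, 99, 107, 122, 125 → MAD = 94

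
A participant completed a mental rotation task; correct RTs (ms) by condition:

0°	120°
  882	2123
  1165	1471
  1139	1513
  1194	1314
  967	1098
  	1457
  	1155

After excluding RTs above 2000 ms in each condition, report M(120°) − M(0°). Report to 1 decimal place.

120°: exclude 2123
M(0°) = 5347/5 = 1069.400
M(120°) = 8008/6 = 1334.667
Difference = 1334.667 − 1069.400 = 265.267 ms

265.3 ms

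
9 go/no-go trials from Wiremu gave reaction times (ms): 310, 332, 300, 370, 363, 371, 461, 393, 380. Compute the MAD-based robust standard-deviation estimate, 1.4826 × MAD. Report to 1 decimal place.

Sorted: 300, 310, 332, 363, 370, 371, 380, 393, 461 → median = 370
|x − 370| sorted: 0, 1, 7, 10, 23, 38, 60, 70, 91 → MAD = 23
Robust SD ≈ 1.4826 × 23 = 34.100

34.1 ms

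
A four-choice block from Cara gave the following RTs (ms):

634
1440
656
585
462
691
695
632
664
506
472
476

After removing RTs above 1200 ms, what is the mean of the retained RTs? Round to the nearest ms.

Excluded: 1440
Retained (n=11): Σ = 6473
Mean = 6473/11 = 588.4545

588 ms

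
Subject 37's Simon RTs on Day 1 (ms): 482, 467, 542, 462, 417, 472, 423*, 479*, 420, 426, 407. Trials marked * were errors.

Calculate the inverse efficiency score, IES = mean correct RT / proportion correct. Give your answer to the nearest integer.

556 ms

Correct trials (n=9): 482, 467, 542, 462, 417, 472, 420, 426, 407
Mean correct RT = 4095/9 = 455.0000 ms
Proportion correct = 9/11
IES = 455.0000 / (9/11) = 556.111 ms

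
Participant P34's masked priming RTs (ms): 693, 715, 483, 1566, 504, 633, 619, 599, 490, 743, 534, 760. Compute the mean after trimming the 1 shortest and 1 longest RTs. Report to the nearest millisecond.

629 ms

Sorted: 483, 490, 504, 534, 599, 619, 633, 693, 715, 743, 760, 1566
Drop lowest 1 (483) and highest 1 (1566)
Remaining (n=10): Σ = 6290, mean = 6290/10 = 629.000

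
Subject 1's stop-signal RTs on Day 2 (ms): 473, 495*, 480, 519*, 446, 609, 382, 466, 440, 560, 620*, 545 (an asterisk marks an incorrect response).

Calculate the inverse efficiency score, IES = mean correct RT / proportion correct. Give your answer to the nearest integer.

Correct trials (n=9): 473, 480, 446, 609, 382, 466, 440, 560, 545
Mean correct RT = 4401/9 = 489.0000 ms
Proportion correct = 9/12
IES = 489.0000 / (9/12) = 652.000 ms

652 ms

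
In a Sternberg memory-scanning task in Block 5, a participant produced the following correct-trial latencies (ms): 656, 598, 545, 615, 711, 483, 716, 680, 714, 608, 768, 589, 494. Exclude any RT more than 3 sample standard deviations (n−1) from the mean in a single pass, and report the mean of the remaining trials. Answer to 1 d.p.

629.0 ms

n = 13, ΣRT = 8177, M = 629.000
Σ(x−M)² = 93964.00; s = √(93964.00/12) = 88.489
Cutoffs: 629.000 ± 3·88.489 → [363.5, 894.5]
No RTs fall outside the cutoffs; all 13 retained. Mean = 8177/13 = 629.000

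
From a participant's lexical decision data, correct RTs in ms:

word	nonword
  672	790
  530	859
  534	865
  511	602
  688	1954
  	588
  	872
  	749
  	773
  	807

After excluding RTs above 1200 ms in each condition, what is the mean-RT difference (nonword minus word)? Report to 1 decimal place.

nonword: exclude 1954
M(word) = 2935/5 = 587.000
M(nonword) = 6905/9 = 767.222
Difference = 767.222 − 587.000 = 180.222 ms

180.2 ms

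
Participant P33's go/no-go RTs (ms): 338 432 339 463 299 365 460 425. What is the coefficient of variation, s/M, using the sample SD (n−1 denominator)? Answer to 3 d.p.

0.160

n = 8, Σ = 3121, M = 390.1250
Σ(x−M)² = 27428.875; s = √(27428.875/7) = 62.5972
CV = 62.5972 / 390.1250 = 0.16045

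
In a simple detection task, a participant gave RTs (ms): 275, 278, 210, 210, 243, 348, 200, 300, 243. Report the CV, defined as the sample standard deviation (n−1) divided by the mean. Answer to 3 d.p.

0.190

n = 9, Σ = 2307, M = 256.3333
Σ(x−M)² = 18950.000; s = √(18950.000/8) = 48.6698
CV = 48.6698 / 256.3333 = 0.18987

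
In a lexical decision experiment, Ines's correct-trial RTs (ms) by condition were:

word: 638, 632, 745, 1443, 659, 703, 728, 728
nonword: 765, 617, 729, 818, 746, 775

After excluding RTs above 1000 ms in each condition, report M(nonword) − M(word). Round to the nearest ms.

51 ms

word: exclude 1443
M(word) = 4833/7 = 690.429
M(nonword) = 4450/6 = 741.667
Difference = 741.667 − 690.429 = 51.238 ms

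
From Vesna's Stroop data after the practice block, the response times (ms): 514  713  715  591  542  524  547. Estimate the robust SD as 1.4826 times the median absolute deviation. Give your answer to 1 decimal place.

Sorted: 514, 524, 542, 547, 591, 713, 715 → median = 547
|x − 547| sorted: 0, 5, 23, 33, 44, 166, 168 → MAD = 33
Robust SD ≈ 1.4826 × 33 = 48.926

48.9 ms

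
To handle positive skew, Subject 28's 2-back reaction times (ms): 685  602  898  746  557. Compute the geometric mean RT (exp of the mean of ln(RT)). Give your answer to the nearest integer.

688 ms

ln(RT): 6.5294, 6.4003, 6.8002, 6.6147, 6.3226
Mean ln(RT) = 32.6671/5 = 6.53343
Geometric mean = exp(6.53343) = 687.75 ms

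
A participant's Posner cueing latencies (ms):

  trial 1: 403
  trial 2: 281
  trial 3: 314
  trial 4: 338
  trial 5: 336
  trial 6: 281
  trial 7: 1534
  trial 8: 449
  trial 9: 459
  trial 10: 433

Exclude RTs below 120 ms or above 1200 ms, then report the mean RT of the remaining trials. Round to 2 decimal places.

Excluded: 1534
Retained (n=9): Σ = 3294
Mean = 3294/9 = 366.0000

366.00 ms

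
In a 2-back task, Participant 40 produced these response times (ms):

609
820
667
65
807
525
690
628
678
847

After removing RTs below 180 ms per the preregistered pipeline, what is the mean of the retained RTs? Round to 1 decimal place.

696.8 ms

Excluded: 65
Retained (n=9): Σ = 6271
Mean = 6271/9 = 696.7778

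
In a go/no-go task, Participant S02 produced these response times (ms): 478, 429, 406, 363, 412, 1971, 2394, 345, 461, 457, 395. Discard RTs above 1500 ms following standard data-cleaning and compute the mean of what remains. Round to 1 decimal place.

Excluded: 1971, 2394
Retained (n=9): Σ = 3746
Mean = 3746/9 = 416.2222

416.2 ms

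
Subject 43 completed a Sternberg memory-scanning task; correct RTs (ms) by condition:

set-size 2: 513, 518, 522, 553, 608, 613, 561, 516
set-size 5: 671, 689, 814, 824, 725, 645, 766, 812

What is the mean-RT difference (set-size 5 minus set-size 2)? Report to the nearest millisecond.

M(set-size 2) = 4404/8 = 550.500
M(set-size 5) = 5946/8 = 743.250
Difference = 743.250 − 550.500 = 192.750 ms

193 ms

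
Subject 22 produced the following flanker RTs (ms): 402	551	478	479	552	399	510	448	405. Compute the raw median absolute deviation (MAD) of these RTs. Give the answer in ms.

Sorted: 399, 402, 405, 448, 478, 479, 510, 551, 552 → median = 478
|x − 478|: 76, 73, 0, 1, 74, 79, 32, 30, 73
Sorted deviations: 0, 1, 30, 32, 73, 73, 74, 76, 79 → MAD = 73

73 ms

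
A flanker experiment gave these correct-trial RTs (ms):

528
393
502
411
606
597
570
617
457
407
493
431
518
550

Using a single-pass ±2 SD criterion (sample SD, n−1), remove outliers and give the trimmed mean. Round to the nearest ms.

n = 14, ΣRT = 7080, M = 505.714
Σ(x−M)² = 77066.86; s = √(77066.86/13) = 76.995
Cutoffs: 505.714 ± 2·76.995 → [351.7, 659.7]
No RTs fall outside the cutoffs; all 14 retained. Mean = 7080/14 = 505.714

506 ms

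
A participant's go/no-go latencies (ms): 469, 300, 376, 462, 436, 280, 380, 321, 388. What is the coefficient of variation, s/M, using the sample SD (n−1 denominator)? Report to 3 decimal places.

0.181

n = 9, Σ = 3412, M = 379.1111
Σ(x−M)² = 37734.889; s = √(37734.889/8) = 68.6794
CV = 68.6794 / 379.1111 = 0.18116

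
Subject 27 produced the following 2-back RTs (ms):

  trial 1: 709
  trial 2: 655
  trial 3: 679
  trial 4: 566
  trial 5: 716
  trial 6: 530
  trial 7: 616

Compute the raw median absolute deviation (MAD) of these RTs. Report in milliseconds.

54 ms

Sorted: 530, 566, 616, 655, 679, 709, 716 → median = 655
|x − 655|: 54, 0, 24, 89, 61, 125, 39
Sorted deviations: 0, 24, 39, 54, 61, 89, 125 → MAD = 54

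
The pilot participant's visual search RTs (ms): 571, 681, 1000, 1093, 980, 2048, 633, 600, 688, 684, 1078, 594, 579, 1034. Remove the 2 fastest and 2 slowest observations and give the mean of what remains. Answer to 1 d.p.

Sorted: 571, 579, 594, 600, 633, 681, 684, 688, 980, 1000, 1034, 1078, 1093, 2048
Drop lowest 2 (571, 579) and highest 2 (1093, 2048)
Remaining (n=10): Σ = 7972, mean = 7972/10 = 797.200

797.2 ms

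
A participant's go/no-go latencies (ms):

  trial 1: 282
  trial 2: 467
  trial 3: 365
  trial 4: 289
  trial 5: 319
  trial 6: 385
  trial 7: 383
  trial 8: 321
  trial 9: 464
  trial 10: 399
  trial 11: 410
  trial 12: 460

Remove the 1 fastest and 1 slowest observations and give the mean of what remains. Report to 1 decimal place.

Sorted: 282, 289, 319, 321, 365, 383, 385, 399, 410, 460, 464, 467
Drop lowest 1 (282) and highest 1 (467)
Remaining (n=10): Σ = 3795, mean = 3795/10 = 379.500

379.5 ms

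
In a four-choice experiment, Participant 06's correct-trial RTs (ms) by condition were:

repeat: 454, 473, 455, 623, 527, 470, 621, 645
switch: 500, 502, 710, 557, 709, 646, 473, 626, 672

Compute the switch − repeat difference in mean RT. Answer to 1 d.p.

M(repeat) = 4268/8 = 533.500
M(switch) = 5395/9 = 599.444
Difference = 599.444 − 533.500 = 65.944 ms

65.9 ms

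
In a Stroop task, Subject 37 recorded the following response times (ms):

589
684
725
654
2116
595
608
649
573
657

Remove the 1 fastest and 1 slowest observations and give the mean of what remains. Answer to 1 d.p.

645.1 ms

Sorted: 573, 589, 595, 608, 649, 654, 657, 684, 725, 2116
Drop lowest 1 (573) and highest 1 (2116)
Remaining (n=8): Σ = 5161, mean = 5161/8 = 645.125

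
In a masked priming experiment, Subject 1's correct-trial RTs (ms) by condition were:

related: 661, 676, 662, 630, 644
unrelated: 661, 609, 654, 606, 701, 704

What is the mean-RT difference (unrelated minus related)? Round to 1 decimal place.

M(related) = 3273/5 = 654.600
M(unrelated) = 3935/6 = 655.833
Difference = 655.833 − 654.600 = 1.233 ms

1.2 ms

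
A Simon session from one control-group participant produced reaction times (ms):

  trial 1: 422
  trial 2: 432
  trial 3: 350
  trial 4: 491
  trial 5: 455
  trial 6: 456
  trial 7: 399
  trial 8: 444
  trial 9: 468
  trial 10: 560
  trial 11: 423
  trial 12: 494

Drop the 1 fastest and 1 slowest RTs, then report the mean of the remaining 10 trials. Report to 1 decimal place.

Sorted: 350, 399, 422, 423, 432, 444, 455, 456, 468, 491, 494, 560
Drop lowest 1 (350) and highest 1 (560)
Remaining (n=10): Σ = 4484, mean = 4484/10 = 448.400

448.4 ms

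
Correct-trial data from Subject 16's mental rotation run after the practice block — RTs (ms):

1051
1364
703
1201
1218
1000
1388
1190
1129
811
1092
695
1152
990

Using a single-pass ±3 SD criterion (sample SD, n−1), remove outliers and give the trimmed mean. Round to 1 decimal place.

n = 14, ΣRT = 14984, M = 1070.286
Σ(x−M)² = 605768.86; s = √(605768.86/13) = 215.865
Cutoffs: 1070.286 ± 3·215.865 → [422.7, 1717.9]
No RTs fall outside the cutoffs; all 14 retained. Mean = 14984/14 = 1070.286

1070.3 ms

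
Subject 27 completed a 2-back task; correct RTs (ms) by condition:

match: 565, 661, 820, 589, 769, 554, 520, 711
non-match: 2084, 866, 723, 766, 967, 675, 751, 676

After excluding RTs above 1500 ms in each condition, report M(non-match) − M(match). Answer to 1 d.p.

non-match: exclude 2084
M(match) = 5189/8 = 648.625
M(non-match) = 5424/7 = 774.857
Difference = 774.857 − 648.625 = 126.232 ms

126.2 ms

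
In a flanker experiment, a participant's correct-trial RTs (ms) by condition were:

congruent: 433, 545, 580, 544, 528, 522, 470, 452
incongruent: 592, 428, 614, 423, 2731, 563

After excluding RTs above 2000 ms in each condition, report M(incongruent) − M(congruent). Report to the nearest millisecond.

incongruent: exclude 2731
M(congruent) = 4074/8 = 509.250
M(incongruent) = 2620/5 = 524.000
Difference = 524.000 − 509.250 = 14.750 ms

15 ms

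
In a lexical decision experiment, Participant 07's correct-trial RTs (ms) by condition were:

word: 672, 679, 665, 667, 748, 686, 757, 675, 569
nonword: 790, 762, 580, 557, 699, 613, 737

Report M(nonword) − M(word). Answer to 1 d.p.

-2.9 ms

M(word) = 6118/9 = 679.778
M(nonword) = 4738/7 = 676.857
Difference = 676.857 − 679.778 = -2.921 ms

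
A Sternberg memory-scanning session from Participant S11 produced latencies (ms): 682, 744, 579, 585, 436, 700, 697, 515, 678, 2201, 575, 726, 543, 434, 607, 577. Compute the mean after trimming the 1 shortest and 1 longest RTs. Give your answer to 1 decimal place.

Sorted: 434, 436, 515, 543, 575, 577, 579, 585, 607, 678, 682, 697, 700, 726, 744, 2201
Drop lowest 1 (434) and highest 1 (2201)
Remaining (n=14): Σ = 8644, mean = 8644/14 = 617.429

617.4 ms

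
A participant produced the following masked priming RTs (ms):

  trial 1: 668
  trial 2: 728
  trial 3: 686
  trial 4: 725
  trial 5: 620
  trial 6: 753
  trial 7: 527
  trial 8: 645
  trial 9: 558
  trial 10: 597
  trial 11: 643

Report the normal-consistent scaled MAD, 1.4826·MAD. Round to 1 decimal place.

71.2 ms

Sorted: 527, 558, 597, 620, 643, 645, 668, 686, 725, 728, 753 → median = 645
|x − 645| sorted: 0, 2, 23, 25, 41, 48, 80, 83, 87, 108, 118 → MAD = 48
Robust SD ≈ 1.4826 × 48 = 71.165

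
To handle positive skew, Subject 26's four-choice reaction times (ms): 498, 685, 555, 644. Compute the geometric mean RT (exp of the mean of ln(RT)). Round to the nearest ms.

ln(RT): 6.2106, 6.5294, 6.3190, 6.4677
Mean ln(RT) = 25.5267/4 = 6.38167
Geometric mean = exp(6.38167) = 590.91 ms

591 ms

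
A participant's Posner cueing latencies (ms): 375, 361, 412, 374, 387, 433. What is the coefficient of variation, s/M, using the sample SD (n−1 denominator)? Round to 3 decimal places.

0.069

n = 6, Σ = 2342, M = 390.3333
Σ(x−M)² = 3663.333; s = √(3663.333/5) = 27.0678
CV = 27.0678 / 390.3333 = 0.06935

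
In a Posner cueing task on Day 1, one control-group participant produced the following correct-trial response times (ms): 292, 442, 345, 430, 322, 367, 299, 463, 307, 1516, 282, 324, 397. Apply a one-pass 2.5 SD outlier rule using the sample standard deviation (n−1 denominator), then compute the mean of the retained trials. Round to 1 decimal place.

n = 13, ΣRT = 5786, M = 445.077
Σ(x−M)² = 1286094.92; s = √(1286094.92/12) = 327.375
Cutoffs: 445.077 ± 2.5·327.375 → [-373.4, 1263.5]
Outside: 1516 → excluded.
Retained (n=12): Σ = 4270, mean = 4270/12 = 355.833

355.8 ms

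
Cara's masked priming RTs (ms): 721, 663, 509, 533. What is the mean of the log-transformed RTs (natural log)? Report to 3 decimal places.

6.397

ln(RT): 6.5806, 6.4968, 6.2324, 6.2785
Σ ln(RT) = 25.5884
Mean = 25.5884/4 = 6.39710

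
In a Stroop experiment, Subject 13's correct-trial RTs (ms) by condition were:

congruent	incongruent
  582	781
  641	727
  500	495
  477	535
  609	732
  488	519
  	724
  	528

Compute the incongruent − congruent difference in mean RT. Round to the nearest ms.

81 ms

M(congruent) = 3297/6 = 549.500
M(incongruent) = 5041/8 = 630.125
Difference = 630.125 − 549.500 = 80.625 ms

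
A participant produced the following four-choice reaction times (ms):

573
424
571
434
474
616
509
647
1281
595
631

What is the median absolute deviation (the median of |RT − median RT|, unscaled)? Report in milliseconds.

64 ms

Sorted: 424, 434, 474, 509, 571, 573, 595, 616, 631, 647, 1281 → median = 573
|x − 573|: 0, 149, 2, 139, 99, 43, 64, 74, 708, 22, 58
Sorted deviations: 0, 2, 22, 43, 58, 64, 74, 99, 139, 149, 708 → MAD = 64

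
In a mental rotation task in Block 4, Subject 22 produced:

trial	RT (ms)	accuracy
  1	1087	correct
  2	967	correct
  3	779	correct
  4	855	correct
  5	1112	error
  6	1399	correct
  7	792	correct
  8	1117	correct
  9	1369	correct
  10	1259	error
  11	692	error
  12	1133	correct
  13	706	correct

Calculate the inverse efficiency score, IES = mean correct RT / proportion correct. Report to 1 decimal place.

1326.5 ms

Correct trials (n=10): 1087, 967, 779, 855, 1399, 792, 1117, 1369, 1133, 706
Mean correct RT = 10204/10 = 1020.4000 ms
Proportion correct = 10/13
IES = 1020.4000 / (10/13) = 1326.520 ms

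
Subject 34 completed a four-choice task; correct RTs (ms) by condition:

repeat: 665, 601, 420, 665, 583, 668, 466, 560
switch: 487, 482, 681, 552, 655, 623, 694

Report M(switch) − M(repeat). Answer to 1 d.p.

17.8 ms

M(repeat) = 4628/8 = 578.500
M(switch) = 4174/7 = 596.286
Difference = 596.286 − 578.500 = 17.786 ms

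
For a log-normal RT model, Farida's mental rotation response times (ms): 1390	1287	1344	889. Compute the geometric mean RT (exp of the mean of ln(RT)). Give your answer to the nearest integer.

ln(RT): 7.2371, 7.1601, 7.2034, 6.7901
Mean ln(RT) = 28.3906/4 = 7.09766
Geometric mean = exp(7.09766) = 1209.13 ms

1209 ms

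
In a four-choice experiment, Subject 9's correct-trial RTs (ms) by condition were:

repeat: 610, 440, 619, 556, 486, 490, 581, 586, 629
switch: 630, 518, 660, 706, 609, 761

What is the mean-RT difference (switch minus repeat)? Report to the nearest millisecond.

M(repeat) = 4997/9 = 555.222
M(switch) = 3884/6 = 647.333
Difference = 647.333 − 555.222 = 92.111 ms

92 ms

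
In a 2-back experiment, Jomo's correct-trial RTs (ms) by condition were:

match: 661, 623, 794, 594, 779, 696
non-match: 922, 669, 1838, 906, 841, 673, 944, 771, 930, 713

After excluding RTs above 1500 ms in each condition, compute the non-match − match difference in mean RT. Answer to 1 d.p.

non-match: exclude 1838
M(match) = 4147/6 = 691.167
M(non-match) = 7369/9 = 818.778
Difference = 818.778 − 691.167 = 127.611 ms

127.6 ms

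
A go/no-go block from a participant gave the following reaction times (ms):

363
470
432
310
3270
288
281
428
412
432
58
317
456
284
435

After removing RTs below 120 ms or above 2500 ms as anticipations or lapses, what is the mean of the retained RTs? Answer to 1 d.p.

377.5 ms

Excluded: 58, 3270
Retained (n=13): Σ = 4908
Mean = 4908/13 = 377.5385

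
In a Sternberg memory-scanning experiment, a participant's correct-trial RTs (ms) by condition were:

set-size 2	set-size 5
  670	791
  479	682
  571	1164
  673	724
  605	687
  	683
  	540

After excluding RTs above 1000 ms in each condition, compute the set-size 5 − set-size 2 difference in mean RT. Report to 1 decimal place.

set-size 5: exclude 1164
M(set-size 2) = 2998/5 = 599.600
M(set-size 5) = 4107/6 = 684.500
Difference = 684.500 − 599.600 = 84.900 ms

84.9 ms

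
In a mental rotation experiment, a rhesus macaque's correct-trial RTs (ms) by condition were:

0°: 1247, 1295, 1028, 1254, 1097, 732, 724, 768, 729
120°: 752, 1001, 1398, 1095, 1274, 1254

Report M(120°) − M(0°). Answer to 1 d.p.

M(0°) = 8874/9 = 986.000
M(120°) = 6774/6 = 1129.000
Difference = 1129.000 − 986.000 = 143.000 ms

143.0 ms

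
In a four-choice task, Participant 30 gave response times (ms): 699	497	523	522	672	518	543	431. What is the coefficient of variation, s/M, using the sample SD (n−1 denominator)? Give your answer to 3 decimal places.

n = 8, Σ = 4405, M = 550.6250
Σ(x−M)² = 56637.875; s = √(56637.875/7) = 89.9507
CV = 89.9507 / 550.6250 = 0.16336

0.163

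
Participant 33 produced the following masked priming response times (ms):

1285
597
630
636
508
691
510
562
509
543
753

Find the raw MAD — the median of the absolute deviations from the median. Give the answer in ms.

87 ms

Sorted: 508, 509, 510, 543, 562, 597, 630, 636, 691, 753, 1285 → median = 597
|x − 597|: 688, 0, 33, 39, 89, 94, 87, 35, 88, 54, 156
Sorted deviations: 0, 33, 35, 39, 54, 87, 88, 89, 94, 156, 688 → MAD = 87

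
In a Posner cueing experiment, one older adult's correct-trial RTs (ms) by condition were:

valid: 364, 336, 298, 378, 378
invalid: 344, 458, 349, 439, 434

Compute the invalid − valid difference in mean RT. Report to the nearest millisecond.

M(valid) = 1754/5 = 350.800
M(invalid) = 2024/5 = 404.800
Difference = 404.800 − 350.800 = 54.000 ms

54 ms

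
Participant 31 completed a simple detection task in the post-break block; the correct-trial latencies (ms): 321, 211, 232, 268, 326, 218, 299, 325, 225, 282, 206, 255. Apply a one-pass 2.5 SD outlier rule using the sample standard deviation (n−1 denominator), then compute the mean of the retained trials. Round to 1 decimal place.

n = 12, ΣRT = 3168, M = 264.000
Σ(x−M)² = 23294.00; s = √(23294.00/11) = 46.018
Cutoffs: 264.000 ± 2.5·46.018 → [149.0, 379.0]
No RTs fall outside the cutoffs; all 12 retained. Mean = 3168/12 = 264.000

264.0 ms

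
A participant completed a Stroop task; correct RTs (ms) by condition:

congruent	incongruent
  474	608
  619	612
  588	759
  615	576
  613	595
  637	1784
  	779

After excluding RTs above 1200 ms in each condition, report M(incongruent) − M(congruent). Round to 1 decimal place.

63.8 ms

incongruent: exclude 1784
M(congruent) = 3546/6 = 591.000
M(incongruent) = 3929/6 = 654.833
Difference = 654.833 − 591.000 = 63.833 ms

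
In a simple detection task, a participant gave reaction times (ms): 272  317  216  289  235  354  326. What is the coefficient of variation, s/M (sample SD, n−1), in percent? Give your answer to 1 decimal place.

17.4%

n = 7, Σ = 2009, M = 287.0000
Σ(x−M)² = 14884.000; s = √(14884.000/6) = 49.8063
CV = 49.8063 / 287.0000 = 0.17354 = 17.354%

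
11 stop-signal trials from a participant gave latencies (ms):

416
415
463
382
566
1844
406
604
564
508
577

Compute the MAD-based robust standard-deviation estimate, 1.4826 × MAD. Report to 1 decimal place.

136.4 ms

Sorted: 382, 406, 415, 416, 463, 508, 564, 566, 577, 604, 1844 → median = 508
|x − 508| sorted: 0, 45, 56, 58, 69, 92, 93, 96, 102, 126, 1336 → MAD = 92
Robust SD ≈ 1.4826 × 92 = 136.399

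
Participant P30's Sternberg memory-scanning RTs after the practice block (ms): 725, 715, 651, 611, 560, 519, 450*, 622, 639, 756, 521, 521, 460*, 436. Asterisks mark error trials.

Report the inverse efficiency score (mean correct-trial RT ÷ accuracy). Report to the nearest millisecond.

707 ms

Correct trials (n=12): 725, 715, 651, 611, 560, 519, 622, 639, 756, 521, 521, 436
Mean correct RT = 7276/12 = 606.3333 ms
Proportion correct = 12/14
IES = 606.3333 / (12/14) = 707.389 ms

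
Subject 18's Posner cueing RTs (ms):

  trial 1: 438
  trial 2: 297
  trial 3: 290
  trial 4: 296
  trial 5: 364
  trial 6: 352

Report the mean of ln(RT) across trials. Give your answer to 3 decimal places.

5.816

ln(RT): 6.0822, 5.6937, 5.6699, 5.6904, 5.8972, 5.8636
Σ ln(RT) = 34.8970
Mean = 34.8970/6 = 5.81616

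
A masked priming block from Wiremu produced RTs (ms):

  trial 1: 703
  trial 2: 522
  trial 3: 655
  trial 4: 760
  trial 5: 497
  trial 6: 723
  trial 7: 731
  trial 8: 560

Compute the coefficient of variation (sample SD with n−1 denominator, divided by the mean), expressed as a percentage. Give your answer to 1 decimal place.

16.0%

n = 8, Σ = 5151, M = 643.8750
Σ(x−M)² = 74416.875; s = √(74416.875/7) = 103.1067
CV = 103.1067 / 643.8750 = 0.16013 = 16.013%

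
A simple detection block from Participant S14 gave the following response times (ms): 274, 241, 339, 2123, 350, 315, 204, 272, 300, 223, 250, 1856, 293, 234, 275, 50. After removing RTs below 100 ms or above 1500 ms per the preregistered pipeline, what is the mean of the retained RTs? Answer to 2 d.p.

274.62 ms

Excluded: 50, 1856, 2123
Retained (n=13): Σ = 3570
Mean = 3570/13 = 274.6154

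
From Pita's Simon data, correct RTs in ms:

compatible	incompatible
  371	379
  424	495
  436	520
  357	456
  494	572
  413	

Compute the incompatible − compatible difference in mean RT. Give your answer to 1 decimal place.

68.6 ms

M(compatible) = 2495/6 = 415.833
M(incompatible) = 2422/5 = 484.400
Difference = 484.400 − 415.833 = 68.567 ms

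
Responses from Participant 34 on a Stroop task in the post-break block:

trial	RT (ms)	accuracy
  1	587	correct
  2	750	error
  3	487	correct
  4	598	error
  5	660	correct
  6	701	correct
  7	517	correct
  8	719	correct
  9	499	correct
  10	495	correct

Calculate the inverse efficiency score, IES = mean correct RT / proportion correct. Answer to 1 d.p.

728.9 ms

Correct trials (n=8): 587, 487, 660, 701, 517, 719, 499, 495
Mean correct RT = 4665/8 = 583.1250 ms
Proportion correct = 8/10
IES = 583.1250 / (8/10) = 728.906 ms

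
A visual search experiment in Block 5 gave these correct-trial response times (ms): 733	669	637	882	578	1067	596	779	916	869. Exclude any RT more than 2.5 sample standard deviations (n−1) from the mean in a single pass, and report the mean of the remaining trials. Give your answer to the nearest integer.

n = 10, ΣRT = 7726, M = 772.600
Σ(x−M)² = 228282.40; s = √(228282.40/9) = 159.263
Cutoffs: 772.600 ± 2.5·159.263 → [374.4, 1170.8]
No RTs fall outside the cutoffs; all 10 retained. Mean = 7726/10 = 772.600

773 ms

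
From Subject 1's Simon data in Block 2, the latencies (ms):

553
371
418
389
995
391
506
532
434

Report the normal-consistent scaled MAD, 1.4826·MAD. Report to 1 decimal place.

Sorted: 371, 389, 391, 418, 434, 506, 532, 553, 995 → median = 434
|x − 434| sorted: 0, 16, 43, 45, 63, 72, 98, 119, 561 → MAD = 63
Robust SD ≈ 1.4826 × 63 = 93.404

93.4 ms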